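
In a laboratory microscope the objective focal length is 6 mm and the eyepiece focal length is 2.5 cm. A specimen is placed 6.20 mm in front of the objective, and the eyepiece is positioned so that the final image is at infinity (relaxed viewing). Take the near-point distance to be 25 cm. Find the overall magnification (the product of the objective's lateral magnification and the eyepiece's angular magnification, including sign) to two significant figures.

-300

Convert to cm: f_obj = 6 mm = 0.6 cm; d_o = 6.20 mm = 0.62 cm.
Objective: 1/d_i = 1/f_obj - 1/d_o = 1/0.6 - 1/0.62 = 0.05376 cm^-1, so d_i = 18.600 cm.
m_obj = -d_i/d_o = -18.600/0.62 = -30.000.
Eyepiece angular magnification (image at infinity): M_eye = D/f_e = 25/2.5 = 10.000.
Overall M = m_obj x M_eye = (-30.000)(10.000) = -300.00.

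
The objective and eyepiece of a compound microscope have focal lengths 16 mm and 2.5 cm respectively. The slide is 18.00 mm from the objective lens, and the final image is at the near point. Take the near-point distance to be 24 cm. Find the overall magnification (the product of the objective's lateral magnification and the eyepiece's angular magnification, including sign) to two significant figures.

-85

Convert to cm: f_obj = 16 mm = 1.6 cm; d_o = 18.00 mm = 1.80 cm.
Objective: 1/d_i = 1/f_obj - 1/d_o = 1/1.6 - 1/1.80 = 0.06944 cm^-1, so d_i = 14.400 cm.
m_obj = -d_i/d_o = -14.400/1.80 = -8.000.
Eyepiece angular magnification (image at near point): M_eye = 1 + D/f_e = 1 + 24/2.5 = 10.600.
Overall M = m_obj x M_eye = (-8.000)(10.600) = -84.80.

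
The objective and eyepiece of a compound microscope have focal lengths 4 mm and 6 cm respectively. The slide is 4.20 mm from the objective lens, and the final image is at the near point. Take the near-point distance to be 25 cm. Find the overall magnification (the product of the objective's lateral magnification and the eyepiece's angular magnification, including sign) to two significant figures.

-100

Convert to cm: f_obj = 4 mm = 0.4 cm; d_o = 4.20 mm = 0.42 cm.
Objective: 1/d_i = 1/f_obj - 1/d_o = 1/0.4 - 1/0.42 = 0.11905 cm^-1, so d_i = 8.400 cm.
m_obj = -d_i/d_o = -8.400/0.42 = -20.000.
Eyepiece angular magnification (image at near point): M_eye = 1 + D/f_e = 1 + 25/6 = 5.167.
Overall M = m_obj x M_eye = (-20.000)(5.167) = -103.33.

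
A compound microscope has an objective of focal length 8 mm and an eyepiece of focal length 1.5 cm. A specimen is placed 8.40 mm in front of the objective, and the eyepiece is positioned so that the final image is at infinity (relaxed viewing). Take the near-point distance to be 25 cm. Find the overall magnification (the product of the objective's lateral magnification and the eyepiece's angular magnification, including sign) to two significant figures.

-330

Convert to cm: f_obj = 8 mm = 0.8 cm; d_o = 8.40 mm = 0.84 cm.
Objective: 1/d_i = 1/f_obj - 1/d_o = 1/0.8 - 1/0.84 = 0.05952 cm^-1, so d_i = 16.800 cm.
m_obj = -d_i/d_o = -16.800/0.84 = -20.000.
Eyepiece angular magnification (image at infinity): M_eye = D/f_e = 25/1.5 = 16.667.
Overall M = m_obj x M_eye = (-20.000)(16.667) = -333.33.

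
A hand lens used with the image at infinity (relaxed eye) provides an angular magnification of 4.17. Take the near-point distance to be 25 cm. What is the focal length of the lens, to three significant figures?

6.00 cm

For the image at infinity, M = D/f.
f = D/M = 25/4.17 = 5.995 cm.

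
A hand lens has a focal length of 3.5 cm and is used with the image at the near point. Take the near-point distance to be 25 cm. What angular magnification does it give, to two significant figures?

M = 1 + D/f = 1 + 25/3.5 = 8.143.

8.1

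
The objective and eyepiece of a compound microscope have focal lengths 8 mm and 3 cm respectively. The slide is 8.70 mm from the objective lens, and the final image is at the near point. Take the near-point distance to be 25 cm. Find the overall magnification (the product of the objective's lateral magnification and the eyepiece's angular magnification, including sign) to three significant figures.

Convert to cm: f_obj = 8 mm = 0.8 cm; d_o = 8.70 mm = 0.87 cm.
Objective: 1/d_i = 1/f_obj - 1/d_o = 1/0.8 - 1/0.87 = 0.10057 cm^-1, so d_i = 9.943 cm.
m_obj = -d_i/d_o = -9.943/0.87 = -11.429.
Eyepiece angular magnification (image at near point): M_eye = 1 + D/f_e = 1 + 25/3 = 9.333.
Overall M = m_obj x M_eye = (-11.429)(9.333) = -106.67.

-107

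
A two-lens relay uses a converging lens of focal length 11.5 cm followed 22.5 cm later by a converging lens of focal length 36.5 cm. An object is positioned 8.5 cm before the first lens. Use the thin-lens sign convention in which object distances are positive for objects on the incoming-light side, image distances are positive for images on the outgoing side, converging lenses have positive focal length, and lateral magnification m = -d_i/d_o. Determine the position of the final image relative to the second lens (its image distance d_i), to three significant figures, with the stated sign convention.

First lens: d_i1 = 1/(1/11.5 - 1/8.5) = -32.583 cm.
The intermediate image is virtual, 32.583 cm to the left of lens 1, so d_o2 = L - d_i1 = 22.5 - (-32.583) = 55.083 cm.
Second lens: d_i2 = 1/(1/36.5 - 1/(55.083)) = 108.191 cm.

108 cm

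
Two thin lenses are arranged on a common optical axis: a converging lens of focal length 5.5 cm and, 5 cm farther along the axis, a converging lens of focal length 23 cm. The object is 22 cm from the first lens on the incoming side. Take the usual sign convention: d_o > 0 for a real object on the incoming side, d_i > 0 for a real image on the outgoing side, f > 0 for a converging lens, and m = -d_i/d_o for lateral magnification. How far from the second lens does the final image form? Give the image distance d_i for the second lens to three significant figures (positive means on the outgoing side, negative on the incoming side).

2.12 cm

Applying the thin-lens equation to the first lens, 1/5.5 = 1/22 + 1/d_i1, which gives d_i1 = 7.333 cm.
This image would form 7.333 cm past lens 1, i.e. 2.333 cm beyond lens 2, so it is a virtual object for lens 2: d_o2 = 5 - 7.333 = -2.333 cm.
Applying the thin-lens equation again with f_2 = 23 cm and d_o2 = -2.333 cm gives d_i2 = 2.118 cm.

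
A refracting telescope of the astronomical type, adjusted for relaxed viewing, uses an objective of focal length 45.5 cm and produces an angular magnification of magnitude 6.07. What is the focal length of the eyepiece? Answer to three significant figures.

|M| = f_obj/f_eye, so f_eye = f_obj/|M| = 45.5/6.07 = 7.496 cm.

7.50 cm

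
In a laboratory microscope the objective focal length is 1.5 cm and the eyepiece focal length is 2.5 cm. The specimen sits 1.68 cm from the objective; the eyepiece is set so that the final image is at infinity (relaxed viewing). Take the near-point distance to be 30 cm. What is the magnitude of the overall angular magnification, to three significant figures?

Objective: 1/d_i = 1/f_obj - 1/d_o = 1/1.5 - 1/1.68 = 0.07143 cm^-1, so d_i = 14.000 cm.
m_obj = -d_i/d_o = -14.000/1.68 = -8.333.
Eyepiece angular magnification (image at infinity): M_eye = D/f_e = 30/2.5 = 12.000.
Overall M = m_obj x M_eye = (-8.333)(12.000) = -100.00.
|M| = 100.00.

100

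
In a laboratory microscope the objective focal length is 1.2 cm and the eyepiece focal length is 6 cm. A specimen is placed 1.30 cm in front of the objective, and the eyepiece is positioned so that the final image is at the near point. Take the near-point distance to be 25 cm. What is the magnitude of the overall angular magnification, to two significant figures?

Objective: 1/d_i = 1/f_obj - 1/d_o = 1/1.2 - 1/1.30 = 0.06410 cm^-1, so d_i = 15.600 cm.
m_obj = -d_i/d_o = -15.600/1.30 = -12.000.
Eyepiece angular magnification (image at near point): M_eye = 1 + D/f_e = 1 + 25/6 = 5.167.
Overall M = m_obj x M_eye = (-12.000)(5.167) = -62.00.
|M| = 62.00.

62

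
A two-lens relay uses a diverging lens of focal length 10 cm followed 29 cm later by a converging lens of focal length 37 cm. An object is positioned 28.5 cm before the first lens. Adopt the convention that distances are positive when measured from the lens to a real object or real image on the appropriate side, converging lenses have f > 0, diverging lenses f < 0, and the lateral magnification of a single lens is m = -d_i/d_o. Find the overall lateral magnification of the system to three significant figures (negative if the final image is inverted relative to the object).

Lens 1: 1/d_i1 = 1/f_1 - 1/d_o1 = 1/(-10) - 1/28.5 = -0.13509 cm^-1, so d_i1 = -7.403 cm.
m_1 = -(-7.403)/28.5 = 0.2597.
With d_i1 < 0 the first image is virtual and lies on the object side; the object distance for lens 2 is d_o2 = 29 - (-7.403) = 36.403 cm.
Lens 2: 1/d_i2 = 1/f_2 - 1/d_o2 = 1/37 - 1/(36.403) = -0.00044 cm^-1, so d_i2 = -2254.587 cm.
m_2 = -(-2254.587)/(36.403) = 61.9348.
Total m = m_1 x m_2 = (0.2597)(61.9348) = 16.0870.

16.1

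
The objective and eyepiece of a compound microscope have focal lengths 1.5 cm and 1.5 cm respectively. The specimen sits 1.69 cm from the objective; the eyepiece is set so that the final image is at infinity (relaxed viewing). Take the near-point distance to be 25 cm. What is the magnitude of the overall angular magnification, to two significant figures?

130

Objective: 1/d_i = 1/f_obj - 1/d_o = 1/1.5 - 1/1.69 = 0.07495 cm^-1, so d_i = 13.342 cm.
m_obj = -d_i/d_o = -13.342/1.69 = -7.895.
Eyepiece angular magnification (image at infinity): M_eye = D/f_e = 25/1.5 = 16.667.
Overall M = m_obj x M_eye = (-7.895)(16.667) = -131.58.
|M| = 131.58.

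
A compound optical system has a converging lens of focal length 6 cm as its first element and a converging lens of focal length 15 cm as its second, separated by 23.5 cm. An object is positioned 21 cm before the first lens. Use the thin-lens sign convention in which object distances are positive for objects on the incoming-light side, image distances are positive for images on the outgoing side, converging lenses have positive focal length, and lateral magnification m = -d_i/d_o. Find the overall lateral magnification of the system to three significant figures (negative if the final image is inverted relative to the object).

60.0

Lens 1: 1/d_i1 = 1/f_1 - 1/d_o1 = 1/6 - 1/21 = 0.11905 cm^-1, so d_i1 = 8.400 cm.
m_1 = -(8.400)/21 = -0.4000.
Object distance for lens 2: d_o2 = 23.5 - 8.400 = 15.100 cm.
Lens 2: 1/d_i2 = 1/f_2 - 1/d_o2 = 1/15 - 1/(15.100) = 0.00044 cm^-1, so d_i2 = 2265.000 cm.
m_2 = -(2265.000)/(15.100) = -150.0000.
Overall magnification: m = m_1 m_2 = 60.0000.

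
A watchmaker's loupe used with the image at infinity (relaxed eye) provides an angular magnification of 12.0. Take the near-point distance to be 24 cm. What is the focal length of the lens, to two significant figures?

For the image at infinity, M = D/f.
f = D/M = 24/12.0 = 2.000 cm.

2.0 cm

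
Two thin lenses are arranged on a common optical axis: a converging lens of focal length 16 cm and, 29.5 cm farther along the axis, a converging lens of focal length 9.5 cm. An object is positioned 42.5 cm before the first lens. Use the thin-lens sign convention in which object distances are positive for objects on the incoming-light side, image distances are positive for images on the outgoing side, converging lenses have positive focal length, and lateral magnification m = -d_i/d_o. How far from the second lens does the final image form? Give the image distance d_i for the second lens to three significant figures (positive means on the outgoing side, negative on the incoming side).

First lens: d_i1 = 1/(1/16 - 1/42.5) = 25.660 cm.
Object distance for lens 2: d_o2 = 29.5 - 25.660 = 3.840 cm.
Second lens: d_i2 = 1/(1/9.5 - 1/(3.840)) = -6.444 cm.

-6.44 cm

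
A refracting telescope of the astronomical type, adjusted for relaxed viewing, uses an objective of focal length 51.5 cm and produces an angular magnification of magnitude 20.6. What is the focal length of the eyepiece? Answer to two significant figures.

2.5 cm

|M| = f_obj/f_eye, so f_eye = f_obj/|M| = 51.5/20.6 = 2.500 cm.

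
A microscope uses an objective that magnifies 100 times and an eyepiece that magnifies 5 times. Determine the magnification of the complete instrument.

The overall magnification of a compound microscope is the product of the objective and eyepiece magnifications:
M = M_obj x M_eye = 100 x 5 = 500.

500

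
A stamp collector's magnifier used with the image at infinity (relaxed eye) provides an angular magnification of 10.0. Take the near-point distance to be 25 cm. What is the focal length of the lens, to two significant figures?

2.5 cm

For the image at infinity, M = D/f.
f = D/M = 25/10.0 = 2.500 cm.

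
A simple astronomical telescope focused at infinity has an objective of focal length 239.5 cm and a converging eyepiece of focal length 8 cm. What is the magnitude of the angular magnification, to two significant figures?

|M| = f_obj/|f_eye| = 239.5/8 = 29.938.

30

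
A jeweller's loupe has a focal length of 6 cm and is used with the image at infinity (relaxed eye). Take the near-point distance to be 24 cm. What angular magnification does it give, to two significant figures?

M = D/f = 24/6 = 4.000.

4.0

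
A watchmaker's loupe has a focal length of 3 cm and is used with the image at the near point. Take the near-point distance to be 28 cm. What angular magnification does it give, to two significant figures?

M = 1 + D/f = 1 + 28/3 = 10.333.

10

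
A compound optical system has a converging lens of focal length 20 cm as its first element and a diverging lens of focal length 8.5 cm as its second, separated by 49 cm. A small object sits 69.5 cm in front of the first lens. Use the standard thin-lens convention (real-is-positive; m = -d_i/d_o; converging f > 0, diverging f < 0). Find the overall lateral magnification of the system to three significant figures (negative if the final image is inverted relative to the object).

First lens: d_i1 = 1/(1/20 - 1/69.5) = 28.081 cm.
m_1 = -(28.081)/69.5 = -0.4040.
The intermediate image is 28.081 cm to the right of lens 1, so d_o2 = L - d_i1 = 49 - 28.081 = 20.919 cm.
Second lens: d_i2 = 1/(1/(-8.5) - 1/(20.919)) = -6.044 cm.
m_2 = -(-6.044)/(20.919) = 0.2889.
The system's lateral magnification is m_1 m_2 = (-0.4040)(0.2889) = -0.1167.

-0.117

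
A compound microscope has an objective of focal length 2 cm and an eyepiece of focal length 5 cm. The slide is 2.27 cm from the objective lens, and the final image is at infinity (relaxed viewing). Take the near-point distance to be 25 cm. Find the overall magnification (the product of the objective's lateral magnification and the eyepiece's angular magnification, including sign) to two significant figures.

Objective: 1/d_i = 1/f_obj - 1/d_o = 1/2 - 1/2.27 = 0.05947 cm^-1, so d_i = 16.815 cm.
m_obj = -d_i/d_o = -16.815/2.27 = -7.407.
Eyepiece angular magnification (image at infinity): M_eye = D/f_e = 25/5 = 5.000.
Overall M = m_obj x M_eye = (-7.407)(5.000) = -37.04.

-37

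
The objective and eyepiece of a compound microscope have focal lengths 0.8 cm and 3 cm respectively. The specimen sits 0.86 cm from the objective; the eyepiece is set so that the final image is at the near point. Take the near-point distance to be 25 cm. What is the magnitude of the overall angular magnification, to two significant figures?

Objective: 1/d_i = 1/f_obj - 1/d_o = 1/0.8 - 1/0.86 = 0.08721 cm^-1, so d_i = 11.467 cm.
m_obj = -d_i/d_o = -11.467/0.86 = -13.333.
Eyepiece angular magnification (image at near point): M_eye = 1 + D/f_e = 1 + 25/3 = 9.333.
Overall M = m_obj x M_eye = (-13.333)(9.333) = -124.44.
|M| = 124.44.

120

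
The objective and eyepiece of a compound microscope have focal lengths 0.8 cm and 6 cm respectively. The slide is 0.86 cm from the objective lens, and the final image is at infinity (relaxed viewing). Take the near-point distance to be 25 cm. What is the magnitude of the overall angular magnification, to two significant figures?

56

Objective: 1/d_i = 1/f_obj - 1/d_o = 1/0.8 - 1/0.86 = 0.08721 cm^-1, so d_i = 11.467 cm.
m_obj = -d_i/d_o = -11.467/0.86 = -13.333.
Eyepiece angular magnification (image at infinity): M_eye = D/f_e = 25/6 = 4.167.
Overall M = m_obj x M_eye = (-13.333)(4.167) = -55.56.
|M| = 55.56.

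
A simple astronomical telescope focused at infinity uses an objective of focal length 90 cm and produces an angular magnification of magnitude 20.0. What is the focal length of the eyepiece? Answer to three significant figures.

|M| = f_obj/f_eye, so f_eye = f_obj/|M| = 90/20.0 = 4.500 cm.

4.50 cm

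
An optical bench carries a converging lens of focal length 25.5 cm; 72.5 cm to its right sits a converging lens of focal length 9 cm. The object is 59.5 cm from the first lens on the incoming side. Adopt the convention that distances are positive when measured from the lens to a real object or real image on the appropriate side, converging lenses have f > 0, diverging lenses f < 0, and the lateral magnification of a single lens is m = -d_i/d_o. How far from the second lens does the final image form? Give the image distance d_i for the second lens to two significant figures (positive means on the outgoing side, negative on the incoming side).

13 cm

Lens 1: 1/d_i1 = 1/f_1 - 1/d_o1 = 1/25.5 - 1/59.5 = 0.02241 cm^-1, so d_i1 = 44.625 cm.
Object distance for lens 2: d_o2 = 72.5 - 44.625 = 27.875 cm.
Lens 2: 1/d_i2 = 1/f_2 - 1/d_o2 = 1/9 - 1/(27.875) = 0.07524 cm^-1, so d_i2 = 13.291 cm.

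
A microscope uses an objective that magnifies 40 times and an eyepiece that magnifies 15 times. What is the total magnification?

The overall magnification of a compound microscope is the product of the objective and eyepiece magnifications:
M = M_obj x M_eye = 40 x 15 = 600.

600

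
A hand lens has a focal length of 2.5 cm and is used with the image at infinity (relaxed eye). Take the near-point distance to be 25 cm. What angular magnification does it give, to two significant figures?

M = D/f = 25/2.5 = 10.000.

10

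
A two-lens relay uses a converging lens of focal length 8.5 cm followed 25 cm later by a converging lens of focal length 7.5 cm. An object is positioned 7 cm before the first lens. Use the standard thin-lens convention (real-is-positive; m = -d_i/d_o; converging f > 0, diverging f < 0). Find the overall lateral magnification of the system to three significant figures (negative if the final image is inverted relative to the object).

Lens 1: 1/d_i1 = 1/f_1 - 1/d_o1 = 1/8.5 - 1/7 = -0.02521 cm^-1, so d_i1 = -39.667 cm.
m_1 = -(-39.667)/7 = 5.6667.
With d_i1 < 0 the first image is virtual and lies on the object side; the object distance for lens 2 is d_o2 = 25 - (-39.667) = 64.667 cm.
Lens 2: 1/d_i2 = 1/f_2 - 1/d_o2 = 1/7.5 - 1/(64.667) = 0.11787 cm^-1, so d_i2 = 8.484 cm.
m_2 = -(8.484)/(64.667) = -0.1312.
The system's lateral magnification is m_1 m_2 = (5.6667)(-0.1312) = -0.7434.

-0.743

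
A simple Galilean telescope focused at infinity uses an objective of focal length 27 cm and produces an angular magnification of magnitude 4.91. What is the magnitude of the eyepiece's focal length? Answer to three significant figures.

|M| = f_obj/|f_eye|, so |f_eye| = f_obj/|M| = 27/4.91 = 5.499 cm.
(The eyepiece is diverging, so its signed focal length is -5.499 cm.)

5.50 cm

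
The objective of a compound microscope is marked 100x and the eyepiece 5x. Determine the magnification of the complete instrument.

The overall magnification of a compound microscope is the product of the objective and eyepiece magnifications:
M = M_obj x M_eye = 100 x 5 = 500.

500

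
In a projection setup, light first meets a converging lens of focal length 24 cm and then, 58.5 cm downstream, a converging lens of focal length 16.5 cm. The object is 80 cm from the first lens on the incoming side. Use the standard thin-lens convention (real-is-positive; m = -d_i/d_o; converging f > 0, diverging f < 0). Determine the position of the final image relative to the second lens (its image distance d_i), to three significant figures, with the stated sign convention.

First lens: d_i1 = 1/(1/24 - 1/80) = 34.286 cm.
The intermediate image is 34.286 cm to the right of lens 1, so d_o2 = L - d_i1 = 58.5 - 34.286 = 24.214 cm.
Second lens: d_i2 = 1/(1/16.5 - 1/(24.214)) = 51.792 cm.

51.8 cm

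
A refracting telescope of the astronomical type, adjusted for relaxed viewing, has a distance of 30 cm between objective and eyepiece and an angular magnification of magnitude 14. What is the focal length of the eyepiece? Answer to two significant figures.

In normal adjustment the tube length equals f_obj + f_eye and |M| = f_obj/f_eye.
So f_obj = 14 f_eye and 14 f_eye + f_eye = 30 cm, giving f_eye = 30/15 = 2.000 cm and f_obj = 28.000 cm.

2.0 cm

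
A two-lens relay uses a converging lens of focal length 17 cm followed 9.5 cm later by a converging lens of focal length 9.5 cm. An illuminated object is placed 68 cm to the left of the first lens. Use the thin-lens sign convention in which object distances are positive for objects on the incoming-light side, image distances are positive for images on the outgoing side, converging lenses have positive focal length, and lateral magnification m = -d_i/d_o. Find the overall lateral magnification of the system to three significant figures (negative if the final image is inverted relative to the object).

-0.140

Lens 1: 1/d_i1 = 1/f_1 - 1/d_o1 = 1/17 - 1/68 = 0.04412 cm^-1, so d_i1 = 22.667 cm.
m_1 = -(22.667)/68 = -0.3333.
Since 22.667 cm > 9.5 cm, the first image lies past the second lens and serves as a virtual object: d_o2 = L - d_i1 = -13.167 cm.
Lens 2: 1/d_i2 = 1/f_2 - 1/d_o2 = 1/9.5 - 1/(-13.167) = 0.18121 cm^-1, so d_i2 = 5.518 cm.
m_2 = -(5.518)/(-13.167) = 0.4191.
Overall magnification: m = m_1 m_2 = -0.1397.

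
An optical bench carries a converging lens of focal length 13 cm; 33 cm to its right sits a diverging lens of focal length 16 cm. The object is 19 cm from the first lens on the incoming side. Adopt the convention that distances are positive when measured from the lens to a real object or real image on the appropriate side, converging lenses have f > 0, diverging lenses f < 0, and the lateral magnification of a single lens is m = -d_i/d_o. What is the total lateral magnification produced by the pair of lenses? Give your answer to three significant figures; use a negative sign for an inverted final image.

Lens 1: 1/d_i1 = 1/f_1 - 1/d_o1 = 1/13 - 1/19 = 0.02429 cm^-1, so d_i1 = 41.167 cm.
m_1 = -(41.167)/19 = -2.1667.
Since 41.167 cm > 33 cm, the first image lies past the second lens and serves as a virtual object: d_o2 = L - d_i1 = -8.167 cm.
Lens 2: 1/d_i2 = 1/f_2 - 1/d_o2 = 1/(-16) - 1/(-8.167) = 0.05995 cm^-1, so d_i2 = 16.681 cm.
m_2 = -(16.681)/(-8.167) = 2.0426.
Overall magnification: m = m_1 m_2 = -4.4255.

-4.43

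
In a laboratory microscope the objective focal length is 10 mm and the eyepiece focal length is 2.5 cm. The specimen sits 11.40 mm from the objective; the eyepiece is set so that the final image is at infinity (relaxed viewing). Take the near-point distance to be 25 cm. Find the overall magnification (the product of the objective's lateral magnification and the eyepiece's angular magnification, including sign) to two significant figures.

Convert to cm: f_obj = 10 mm = 1 cm; d_o = 11.40 mm = 1.14 cm.
Objective: 1/d_i = 1/f_obj - 1/d_o = 1/1 - 1/1.14 = 0.12281 cm^-1, so d_i = 8.143 cm.
m_obj = -d_i/d_o = -8.143/1.14 = -7.143.
Eyepiece angular magnification (image at infinity): M_eye = D/f_e = 25/2.5 = 10.000.
Overall M = m_obj x M_eye = (-7.143)(10.000) = -71.43.

-71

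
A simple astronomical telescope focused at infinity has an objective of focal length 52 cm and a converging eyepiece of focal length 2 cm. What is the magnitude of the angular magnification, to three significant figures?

|M| = f_obj/|f_eye| = 52/2 = 26.000.

26.0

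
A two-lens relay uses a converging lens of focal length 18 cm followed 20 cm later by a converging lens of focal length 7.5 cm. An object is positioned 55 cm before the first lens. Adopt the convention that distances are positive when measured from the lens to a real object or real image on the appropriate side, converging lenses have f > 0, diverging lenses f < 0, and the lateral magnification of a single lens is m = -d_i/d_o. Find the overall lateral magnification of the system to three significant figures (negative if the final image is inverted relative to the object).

Applying the thin-lens equation to the first lens, 1/18 = 1/55 + 1/d_i1, which gives d_i1 = 26.757 cm.
Its lateral magnification is m_1 = -d_i1/d_o1 = -(26.757)/55 = -0.4865.
This image would form 26.757 cm past lens 1, i.e. 6.757 cm beyond lens 2, so it is a virtual object for lens 2: d_o2 = 20 - 26.757 = -6.757 cm.
Applying the thin-lens equation again with f_2 = 7.5 cm and d_o2 = -6.757 cm gives d_i2 = 3.555 cm.
m_2 = -(3.555)/(-6.757) = 0.5261.
The system's lateral magnification is m_1 m_2 = (-0.4865)(0.5261) = -0.2559.

-0.256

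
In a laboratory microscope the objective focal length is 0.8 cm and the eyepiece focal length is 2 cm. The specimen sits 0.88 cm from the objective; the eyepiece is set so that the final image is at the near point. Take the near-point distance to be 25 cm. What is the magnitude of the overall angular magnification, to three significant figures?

Objective: 1/d_i = 1/f_obj - 1/d_o = 1/0.8 - 1/0.88 = 0.11364 cm^-1, so d_i = 8.800 cm.
m_obj = -d_i/d_o = -8.800/0.88 = -10.000.
Eyepiece angular magnification (image at near point): M_eye = 1 + D/f_e = 1 + 25/2 = 13.500.
Overall M = m_obj x M_eye = (-10.000)(13.500) = -135.00.
|M| = 135.00.

135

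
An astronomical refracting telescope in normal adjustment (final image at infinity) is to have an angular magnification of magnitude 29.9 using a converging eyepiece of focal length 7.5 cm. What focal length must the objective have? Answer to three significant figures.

|M| = f_obj/|f_eye|, so f_obj = |M| x |f_eye| = 29.9 x 7.5 = 224.250 cm.

224 cm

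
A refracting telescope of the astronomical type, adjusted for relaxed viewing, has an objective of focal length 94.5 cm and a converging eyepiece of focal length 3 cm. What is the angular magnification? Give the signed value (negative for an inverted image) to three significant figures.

M = -f_obj/f_eye = -94.5/(3) = -31.500.

-31.5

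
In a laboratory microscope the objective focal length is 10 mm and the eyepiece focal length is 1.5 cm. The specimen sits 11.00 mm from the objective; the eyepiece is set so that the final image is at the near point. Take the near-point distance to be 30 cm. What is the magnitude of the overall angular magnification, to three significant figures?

Convert to cm: f_obj = 10 mm = 1 cm; d_o = 11.00 mm = 1.10 cm.
Objective: 1/d_i = 1/f_obj - 1/d_o = 1/1 - 1/1.10 = 0.09091 cm^-1, so d_i = 11.000 cm.
m_obj = -d_i/d_o = -11.000/1.10 = -10.000.
Eyepiece angular magnification (image at near point): M_eye = 1 + D/f_e = 1 + 30/1.5 = 21.000.
Overall M = m_obj x M_eye = (-10.000)(21.000) = -210.00.
|M| = 210.00.

210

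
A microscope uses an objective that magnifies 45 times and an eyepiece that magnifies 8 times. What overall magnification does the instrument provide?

The overall magnification of a compound microscope is the product of the objective and eyepiece magnifications:
M = M_obj x M_eye = 45 x 8 = 360.

360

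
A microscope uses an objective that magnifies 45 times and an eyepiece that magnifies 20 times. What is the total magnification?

900

The overall magnification of a compound microscope is the product of the objective and eyepiece magnifications:
M = M_obj x M_eye = 45 x 20 = 900.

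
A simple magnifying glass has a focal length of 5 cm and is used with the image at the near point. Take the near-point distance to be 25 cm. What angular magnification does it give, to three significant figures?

M = 1 + D/f = 1 + 25/5 = 6.000.

6.00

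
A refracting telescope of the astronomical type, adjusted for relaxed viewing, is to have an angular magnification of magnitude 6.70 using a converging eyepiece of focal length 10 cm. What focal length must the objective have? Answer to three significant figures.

67.0 cm

|M| = f_obj/|f_eye|, so f_obj = |M| x |f_eye| = 6.7 x 10 = 67.000 cm.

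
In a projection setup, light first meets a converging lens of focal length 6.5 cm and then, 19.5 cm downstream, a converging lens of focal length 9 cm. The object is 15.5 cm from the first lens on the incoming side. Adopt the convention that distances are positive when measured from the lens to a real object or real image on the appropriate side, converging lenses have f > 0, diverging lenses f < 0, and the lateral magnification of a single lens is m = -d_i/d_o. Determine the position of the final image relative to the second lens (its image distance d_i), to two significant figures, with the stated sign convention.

Lens 1: 1/d_i1 = 1/f_1 - 1/d_o1 = 1/6.5 - 1/15.5 = 0.08933 cm^-1, so d_i1 = 11.194 cm.
The intermediate image is 11.194 cm to the right of lens 1, so d_o2 = L - d_i1 = 19.5 - 11.194 = 8.306 cm.
Lens 2: 1/d_i2 = 1/f_2 - 1/d_o2 = 1/9 - 1/(8.306) = -0.00929 cm^-1, so d_i2 = -107.640 cm.

-110 cm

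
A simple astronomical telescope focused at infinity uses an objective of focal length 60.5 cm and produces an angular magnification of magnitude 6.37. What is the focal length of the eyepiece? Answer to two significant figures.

9.5 cm

|M| = f_obj/f_eye, so f_eye = f_obj/|M| = 60.5/6.37 = 9.498 cm.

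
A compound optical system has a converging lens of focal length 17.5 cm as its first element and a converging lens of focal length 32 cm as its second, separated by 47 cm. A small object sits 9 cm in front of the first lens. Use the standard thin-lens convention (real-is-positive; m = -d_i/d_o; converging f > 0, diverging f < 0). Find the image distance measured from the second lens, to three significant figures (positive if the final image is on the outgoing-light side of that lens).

First lens: d_i1 = 1/(1/17.5 - 1/9) = -18.529 cm.
The intermediate image is virtual, 18.529 cm to the left of lens 1, so d_o2 = L - d_i1 = 47 - (-18.529) = 65.529 cm.
Second lens: d_i2 = 1/(1/32 - 1/(65.529)) = 62.540 cm.

62.5 cm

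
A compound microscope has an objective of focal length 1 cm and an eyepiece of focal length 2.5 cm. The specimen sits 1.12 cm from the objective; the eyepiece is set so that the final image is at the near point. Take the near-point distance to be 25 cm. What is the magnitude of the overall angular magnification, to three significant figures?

Objective: 1/d_i = 1/f_obj - 1/d_o = 1/1 - 1/1.12 = 0.10714 cm^-1, so d_i = 9.333 cm.
m_obj = -d_i/d_o = -9.333/1.12 = -8.333.
Eyepiece angular magnification (image at near point): M_eye = 1 + D/f_e = 1 + 25/2.5 = 11.000.
Overall M = m_obj x M_eye = (-8.333)(11.000) = -91.67.
|M| = 91.67.

91.7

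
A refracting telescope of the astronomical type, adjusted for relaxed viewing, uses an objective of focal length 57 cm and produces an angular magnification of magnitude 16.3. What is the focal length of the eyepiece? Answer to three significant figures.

|M| = f_obj/f_eye, so f_eye = f_obj/|M| = 57/16.3 = 3.497 cm.

3.50 cm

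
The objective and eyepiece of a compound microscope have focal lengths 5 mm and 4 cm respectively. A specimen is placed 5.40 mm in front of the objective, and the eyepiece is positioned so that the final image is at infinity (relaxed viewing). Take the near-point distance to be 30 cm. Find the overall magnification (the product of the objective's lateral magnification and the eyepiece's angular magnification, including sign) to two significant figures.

Convert to cm: f_obj = 5 mm = 0.5 cm; d_o = 5.40 mm = 0.54 cm.
Objective: 1/d_i = 1/f_obj - 1/d_o = 1/0.5 - 1/0.54 = 0.14815 cm^-1, so d_i = 6.750 cm.
m_obj = -d_i/d_o = -6.750/0.54 = -12.500.
Eyepiece angular magnification (image at infinity): M_eye = D/f_e = 30/4 = 7.500.
Overall M = m_obj x M_eye = (-12.500)(7.500) = -93.75.

-94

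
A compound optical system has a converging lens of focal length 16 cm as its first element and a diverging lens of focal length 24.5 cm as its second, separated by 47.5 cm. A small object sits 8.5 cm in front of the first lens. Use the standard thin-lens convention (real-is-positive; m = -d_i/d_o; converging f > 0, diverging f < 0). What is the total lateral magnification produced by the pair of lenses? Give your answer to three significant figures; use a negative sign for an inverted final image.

0.580

Lens 1: 1/d_i1 = 1/f_1 - 1/d_o1 = 1/16 - 1/8.5 = -0.05515 cm^-1, so d_i1 = -18.133 cm.
m_1 = -(-18.133)/8.5 = 2.1333.
The intermediate image is virtual, 18.133 cm to the left of lens 1, so d_o2 = L - d_i1 = 47.5 - (-18.133) = 65.633 cm.
Lens 2: 1/d_i2 = 1/f_2 - 1/d_o2 = 1/(-24.5) - 1/(65.633) = -0.05605 cm^-1, so d_i2 = -17.840 cm.
m_2 = -(-17.840)/(65.633) = 0.2718.
Overall magnification: m = m_1 m_2 = 0.5799.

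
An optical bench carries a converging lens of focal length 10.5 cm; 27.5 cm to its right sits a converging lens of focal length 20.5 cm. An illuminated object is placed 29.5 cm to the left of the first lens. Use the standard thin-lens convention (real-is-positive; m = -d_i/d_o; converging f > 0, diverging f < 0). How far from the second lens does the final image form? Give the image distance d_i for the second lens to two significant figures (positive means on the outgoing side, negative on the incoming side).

First lens: d_i1 = 1/(1/10.5 - 1/29.5) = 16.303 cm.
The intermediate image is 16.303 cm to the right of lens 1, so d_o2 = L - d_i1 = 27.5 - 16.303 = 11.197 cm.
Second lens: d_i2 = 1/(1/20.5 - 1/(11.197)) = -24.675 cm.

-25 cm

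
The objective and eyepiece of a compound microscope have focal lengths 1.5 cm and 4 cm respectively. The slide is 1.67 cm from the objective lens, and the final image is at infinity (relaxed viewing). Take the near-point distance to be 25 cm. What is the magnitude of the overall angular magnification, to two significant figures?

Objective: 1/d_i = 1/f_obj - 1/d_o = 1/1.5 - 1/1.67 = 0.06786 cm^-1, so d_i = 14.735 cm.
m_obj = -d_i/d_o = -14.735/1.67 = -8.824.
Eyepiece angular magnification (image at infinity): M_eye = D/f_e = 25/4 = 6.250.
Overall M = m_obj x M_eye = (-8.824)(6.250) = -55.15.
|M| = 55.15.

55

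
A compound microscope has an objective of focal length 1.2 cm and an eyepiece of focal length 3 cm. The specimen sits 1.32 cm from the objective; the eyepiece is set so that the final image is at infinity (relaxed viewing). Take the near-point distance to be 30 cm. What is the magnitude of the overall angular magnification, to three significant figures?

Objective: 1/d_i = 1/f_obj - 1/d_o = 1/1.2 - 1/1.32 = 0.07576 cm^-1, so d_i = 13.200 cm.
m_obj = -d_i/d_o = -13.200/1.32 = -10.000.
Eyepiece angular magnification (image at infinity): M_eye = D/f_e = 30/3 = 10.000.
Overall M = m_obj x M_eye = (-10.000)(10.000) = -100.00.
|M| = 100.00.

100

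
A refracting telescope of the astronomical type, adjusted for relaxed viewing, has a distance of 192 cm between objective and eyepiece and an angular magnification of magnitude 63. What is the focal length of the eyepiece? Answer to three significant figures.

3.00 cm

In normal adjustment the tube length equals f_obj + f_eye and |M| = f_obj/f_eye.
So f_obj = 63 f_eye and 63 f_eye + f_eye = 192 cm, giving f_eye = 192/64 = 3.000 cm and f_obj = 189.000 cm.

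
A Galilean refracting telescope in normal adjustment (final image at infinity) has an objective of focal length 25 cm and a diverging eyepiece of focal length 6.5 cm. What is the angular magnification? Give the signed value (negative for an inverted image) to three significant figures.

3.85

M = -f_obj/f_eye = -25/(-6.5) = 3.846.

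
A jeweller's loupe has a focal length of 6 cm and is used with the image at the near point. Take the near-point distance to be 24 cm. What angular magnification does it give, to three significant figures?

M = 1 + D/f = 1 + 24/6 = 5.000.

5.00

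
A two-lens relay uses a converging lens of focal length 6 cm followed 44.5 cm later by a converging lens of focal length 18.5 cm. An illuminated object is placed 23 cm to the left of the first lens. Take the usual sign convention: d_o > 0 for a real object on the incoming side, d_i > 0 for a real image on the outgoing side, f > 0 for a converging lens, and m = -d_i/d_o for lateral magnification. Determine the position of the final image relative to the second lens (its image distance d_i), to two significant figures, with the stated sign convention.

38 cm

Applying the thin-lens equation to the first lens, 1/6 = 1/23 + 1/d_i1, which gives d_i1 = 8.118 cm.
Object distance for lens 2: d_o2 = 44.5 - 8.118 = 36.382 cm.
Applying the thin-lens equation again with f_2 = 18.5 cm and d_o2 = 36.382 cm gives d_i2 = 37.639 cm.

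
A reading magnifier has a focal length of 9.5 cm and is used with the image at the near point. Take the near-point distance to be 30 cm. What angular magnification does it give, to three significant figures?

4.16

M = 1 + D/f = 1 + 30/9.5 = 4.158.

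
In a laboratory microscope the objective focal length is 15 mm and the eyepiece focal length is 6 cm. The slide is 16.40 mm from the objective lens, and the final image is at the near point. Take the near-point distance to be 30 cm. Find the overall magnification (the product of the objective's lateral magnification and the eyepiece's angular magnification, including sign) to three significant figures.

Convert to cm: f_obj = 15 mm = 1.5 cm; d_o = 16.40 mm = 1.64 cm.
Objective: 1/d_i = 1/f_obj - 1/d_o = 1/1.5 - 1/1.64 = 0.05691 cm^-1, so d_i = 17.571 cm.
m_obj = -d_i/d_o = -17.571/1.64 = -10.714.
Eyepiece angular magnification (image at near point): M_eye = 1 + D/f_e = 1 + 30/6 = 6.000.
Overall M = m_obj x M_eye = (-10.714)(6.000) = -64.29.

-64.3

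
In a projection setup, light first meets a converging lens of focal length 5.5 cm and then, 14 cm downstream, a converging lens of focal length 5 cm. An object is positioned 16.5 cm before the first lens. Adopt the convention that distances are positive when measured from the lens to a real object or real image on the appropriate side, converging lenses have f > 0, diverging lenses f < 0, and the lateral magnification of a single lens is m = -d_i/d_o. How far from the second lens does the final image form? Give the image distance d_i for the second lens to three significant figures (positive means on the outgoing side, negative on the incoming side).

38.3 cm

Lens 1: 1/d_i1 = 1/f_1 - 1/d_o1 = 1/5.5 - 1/16.5 = 0.12121 cm^-1, so d_i1 = 8.250 cm.
Object distance for lens 2: d_o2 = 14 - 8.250 = 5.750 cm.
Lens 2: 1/d_i2 = 1/f_2 - 1/d_o2 = 1/5 - 1/(5.750) = 0.02609 cm^-1, so d_i2 = 38.333 cm.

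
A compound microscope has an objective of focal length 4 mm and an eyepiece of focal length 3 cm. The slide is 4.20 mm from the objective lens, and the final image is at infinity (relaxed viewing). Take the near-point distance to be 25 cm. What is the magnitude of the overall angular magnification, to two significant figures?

Convert to cm: f_obj = 4 mm = 0.4 cm; d_o = 4.20 mm = 0.42 cm.
Objective: 1/d_i = 1/f_obj - 1/d_o = 1/0.4 - 1/0.42 = 0.11905 cm^-1, so d_i = 8.400 cm.
m_obj = -d_i/d_o = -8.400/0.42 = -20.000.
Eyepiece angular magnification (image at infinity): M_eye = D/f_e = 25/3 = 8.333.
Overall M = m_obj x M_eye = (-20.000)(8.333) = -166.67.
|M| = 166.67.

170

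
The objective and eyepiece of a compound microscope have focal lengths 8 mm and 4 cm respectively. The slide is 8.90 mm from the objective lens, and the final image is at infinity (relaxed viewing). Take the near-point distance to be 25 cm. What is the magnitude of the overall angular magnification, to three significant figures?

Convert to cm: f_obj = 8 mm = 0.8 cm; d_o = 8.90 mm = 0.89 cm.
Objective: 1/d_i = 1/f_obj - 1/d_o = 1/0.8 - 1/0.89 = 0.12640 cm^-1, so d_i = 7.911 cm.
m_obj = -d_i/d_o = -7.911/0.89 = -8.889.
Eyepiece angular magnification (image at infinity): M_eye = D/f_e = 25/4 = 6.250.
Overall M = m_obj x M_eye = (-8.889)(6.250) = -55.56.
|M| = 55.56.

55.6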